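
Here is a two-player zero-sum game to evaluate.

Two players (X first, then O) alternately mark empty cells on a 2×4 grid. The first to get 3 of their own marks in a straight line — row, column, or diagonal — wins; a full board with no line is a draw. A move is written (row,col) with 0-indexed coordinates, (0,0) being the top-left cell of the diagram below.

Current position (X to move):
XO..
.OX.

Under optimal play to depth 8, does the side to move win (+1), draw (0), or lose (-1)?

value(XO../.OX., X) = 0

ply 1, X at XO../.OX. | (0,2)=+0→XOX./.OX.*; (0,3)=+0→XO.X/.OX.; (1,0)=+0→XO../XOX.; (1,3)=+0→XO../.OXX
ply 2, O at XOX./.OX. | (0,3)=+0→XOXO/.OX.*; (1,0)=+0→XOX./OOX.; (1,3)=+0→XOX./.OXO
ply 3, X at XOXO/.OX. | (1,0)=+0→XOXO/XOX.*; (1,3)=+0→XOXO/.OXX
ply 4, O at XOXO/XOX. | (1,3)=+0→XOXO/XOXO*
ply 5: XOXO/XOXO is terminal +0 (X); from XO../.OX. depth 8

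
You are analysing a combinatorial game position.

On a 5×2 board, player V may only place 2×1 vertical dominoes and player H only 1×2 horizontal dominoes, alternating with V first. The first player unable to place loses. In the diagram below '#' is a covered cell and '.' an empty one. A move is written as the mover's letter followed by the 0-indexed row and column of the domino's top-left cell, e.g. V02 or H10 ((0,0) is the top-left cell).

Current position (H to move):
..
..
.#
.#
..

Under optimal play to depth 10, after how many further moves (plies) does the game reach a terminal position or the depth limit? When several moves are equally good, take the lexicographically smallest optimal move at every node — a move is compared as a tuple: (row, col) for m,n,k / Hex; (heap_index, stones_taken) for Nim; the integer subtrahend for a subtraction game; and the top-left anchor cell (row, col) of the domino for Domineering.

[../../.#/.#/..] H move#1: H00:+1/##/../.#/.#/..*, H10:+1/../##/.#/.#/.., H40:-1/../../.#/.#/##
[##/../.#/.#/..] V move#2: V10:-1/##/#./##/.#/..*, V20:-1/##/../##/##/.., V30:-1/##/../.#/##/#.
[##/#./##/.#/..] H move#3: H40:+1/##/#./##/.#/##*
[##/#./##/.#/##] end (terminal -1, V#4); searched ../../.#/.#/.. to 10

PV length from [../../.#/.#/..]: 3 plies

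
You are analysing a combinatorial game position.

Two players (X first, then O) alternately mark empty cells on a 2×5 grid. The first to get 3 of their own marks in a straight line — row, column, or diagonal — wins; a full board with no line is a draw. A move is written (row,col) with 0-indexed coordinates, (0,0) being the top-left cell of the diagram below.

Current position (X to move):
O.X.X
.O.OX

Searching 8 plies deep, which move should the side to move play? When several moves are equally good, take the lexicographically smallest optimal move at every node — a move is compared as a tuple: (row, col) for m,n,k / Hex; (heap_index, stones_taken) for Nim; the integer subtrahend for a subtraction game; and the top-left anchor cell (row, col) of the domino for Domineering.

ply 1, X at O.X.X/.O.OX | (0,1)=-1→OXX.X/.O.OX; (0,3)=+1→O.XXX/.O.OX*; (1,0)=-1→O.X.X/XO.OX; (1,2)=+0→O.X.X/.OXOX
ply 2: O.XXX/.O.OX is terminal -1 (O); from O.X.X/.O.OX depth 8

X's best at [O.X.X/.O.OX]: (0,3)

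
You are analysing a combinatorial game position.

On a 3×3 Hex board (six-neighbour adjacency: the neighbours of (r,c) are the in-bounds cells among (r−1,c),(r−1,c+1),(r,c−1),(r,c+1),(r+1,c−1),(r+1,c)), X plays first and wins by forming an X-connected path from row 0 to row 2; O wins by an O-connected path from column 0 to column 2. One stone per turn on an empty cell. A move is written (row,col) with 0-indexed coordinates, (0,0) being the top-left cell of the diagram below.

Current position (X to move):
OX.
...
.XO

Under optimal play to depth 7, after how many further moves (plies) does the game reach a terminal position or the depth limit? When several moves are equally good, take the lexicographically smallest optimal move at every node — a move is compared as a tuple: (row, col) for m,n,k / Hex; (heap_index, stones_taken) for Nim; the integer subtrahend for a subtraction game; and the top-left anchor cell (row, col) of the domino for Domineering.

PV length from [OX./.../.XO]: 3 plies

[OX./.../.XO] X move#1: (0,2):+1/OXX/.../.XO*, (1,0):+1/OX./X../.XO, (1,1):+1/OX./.X./.XO, (1,2):+1/OX./..X/.XO, (2,0):+1/OX./.../XXO
[OXX/.../.XO] O move#2: (1,0):-1/OXX/O../.XO*, (1,1):-1/OXX/.O./.XO, (1,2):-1/OXX/..O/.XO, (2,0):-1/OXX/.../OXO
[OXX/O../.XO] X move#3: (1,1):+1/OXX/OX./.XO*, (1,2):+1/OXX/O.X/.XO, (2,0):+1/OXX/O../XXO
[OXX/OX./.XO] end (terminal -1, O#4); searched OX./.../.XO to 7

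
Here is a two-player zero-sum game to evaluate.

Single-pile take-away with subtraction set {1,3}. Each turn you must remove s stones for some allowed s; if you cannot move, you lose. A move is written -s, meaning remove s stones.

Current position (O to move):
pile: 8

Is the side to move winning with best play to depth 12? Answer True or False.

O winning at [8]: False

p1 O@[8]: -1[7]-1* -3[5]-1
p2 X@[7]: -1[6]+1* -3[4]+1
p3 O@[6]: -1[5]-1* -3[3]-1
p4 X@[5]: -1[4]+1* -3[2]+1
p5 O@[4]: -1[3]-1* -3[1]-1
p6 X@[3]: -1[2]+1* -3[0]+1
p7 O@[2]: -1[1]-1*
p8 X@[1]: -1[0]+1*
p9 O@[0] terminal -1; root [8] d12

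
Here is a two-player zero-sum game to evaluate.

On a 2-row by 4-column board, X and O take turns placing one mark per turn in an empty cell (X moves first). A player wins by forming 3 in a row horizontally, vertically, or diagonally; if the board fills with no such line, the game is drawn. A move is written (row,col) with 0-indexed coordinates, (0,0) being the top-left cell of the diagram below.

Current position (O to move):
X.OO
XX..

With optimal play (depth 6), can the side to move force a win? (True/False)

ply 1, O at X.OO/XX.. | (0,1)=+1→XOOO/XX..*; (1,2)=+0→X.OO/XXO.; (1,3)=-1→X.OO/XX.O
ply 2: XOOO/XX.. is terminal -1 (X); from X.OO/XX.. depth 6

O winning at [X.OO/XX..]: True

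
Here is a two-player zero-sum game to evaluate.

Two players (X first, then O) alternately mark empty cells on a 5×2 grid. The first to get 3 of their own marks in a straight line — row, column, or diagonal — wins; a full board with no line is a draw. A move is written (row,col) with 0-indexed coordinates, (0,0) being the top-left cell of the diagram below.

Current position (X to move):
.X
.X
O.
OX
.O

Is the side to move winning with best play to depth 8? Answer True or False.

[.X/.X/O./OX/.O] X move#1: (0,0):-1/XX/.X/O./OX/.O, (1,0):-1/.X/XX/O./OX/.O, (2,1):+1/.X/.X/OX/OX/.O*, (4,0):-1/.X/.X/O./OX/XO
[.X/.X/OX/OX/.O] end (terminal -1, O#2); searched .X/.X/O./OX/.O to 8

X winning at [.X/.X/O./OX/.O]: True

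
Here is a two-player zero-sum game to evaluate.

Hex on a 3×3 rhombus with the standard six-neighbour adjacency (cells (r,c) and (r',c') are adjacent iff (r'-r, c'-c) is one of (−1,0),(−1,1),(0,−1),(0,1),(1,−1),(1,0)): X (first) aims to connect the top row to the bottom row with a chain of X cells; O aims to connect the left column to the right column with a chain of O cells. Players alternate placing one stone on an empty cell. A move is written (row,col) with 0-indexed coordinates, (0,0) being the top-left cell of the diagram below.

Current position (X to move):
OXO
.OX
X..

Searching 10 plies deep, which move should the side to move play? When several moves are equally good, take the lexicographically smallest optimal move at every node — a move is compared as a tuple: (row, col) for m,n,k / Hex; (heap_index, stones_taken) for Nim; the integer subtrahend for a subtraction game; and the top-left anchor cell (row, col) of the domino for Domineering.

p1 X@[OXO/.OX/X..]: (1,0)[OXO/XOX/X..]+1* (2,1)[OXO/.OX/XX.]-1 (2,2)[OXO/.OX/X.X]-1
p2 O@[OXO/XOX/X..] terminal -1; root [OXO/.OX/X..] d10

X's best at [OXO/.OX/X..]: (1,0)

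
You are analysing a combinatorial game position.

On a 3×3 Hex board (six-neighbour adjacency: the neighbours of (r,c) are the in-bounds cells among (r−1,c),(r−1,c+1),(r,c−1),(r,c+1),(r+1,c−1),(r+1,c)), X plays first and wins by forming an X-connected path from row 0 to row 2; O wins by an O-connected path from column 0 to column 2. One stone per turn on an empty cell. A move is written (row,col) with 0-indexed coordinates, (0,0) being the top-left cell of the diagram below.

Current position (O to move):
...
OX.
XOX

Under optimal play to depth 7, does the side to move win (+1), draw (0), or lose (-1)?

value(.../OX./XOX, O) = -1

ply 1, O at .../OX./XOX | (0,0)=-1→O../OX./XOX*; (0,1)=-1→.O./OX./XOX; (0,2)=-1→..O/OX./XOX; (1,2)=-1→.../OXO/XOX
ply 2, X at O../OX./XOX | (0,1)=+1→OX./OX./XOX*; (0,2)=+1→O.X/OX./XOX; (1,2)=+1→O../OXX/XOX
ply 3: OX./OX./XOX is terminal -1 (O); from .../OX./XOX depth 7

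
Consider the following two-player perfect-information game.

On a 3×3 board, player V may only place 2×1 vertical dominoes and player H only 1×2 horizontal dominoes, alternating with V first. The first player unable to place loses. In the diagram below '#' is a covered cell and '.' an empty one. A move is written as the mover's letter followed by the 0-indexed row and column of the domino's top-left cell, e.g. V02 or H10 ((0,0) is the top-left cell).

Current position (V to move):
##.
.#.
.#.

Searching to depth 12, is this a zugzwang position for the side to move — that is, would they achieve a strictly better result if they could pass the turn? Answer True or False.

[##./.#./.#.] V move#1: V02:+1/###/.##/.#.*, V10:+1/##./##./##., V12:+1/##./.##/.##
[###/.##/.#.] end (terminal -1, H#2); searched ##./.#./.#. to 12
pass branch (H moves first from the same position):
  | [##./.#./.#.] end (terminal -1, H#1); searched ##./.#./.#. to 12
V moving scores +1; V passing scores +1

zugzwang(##./.#./.#., V) = False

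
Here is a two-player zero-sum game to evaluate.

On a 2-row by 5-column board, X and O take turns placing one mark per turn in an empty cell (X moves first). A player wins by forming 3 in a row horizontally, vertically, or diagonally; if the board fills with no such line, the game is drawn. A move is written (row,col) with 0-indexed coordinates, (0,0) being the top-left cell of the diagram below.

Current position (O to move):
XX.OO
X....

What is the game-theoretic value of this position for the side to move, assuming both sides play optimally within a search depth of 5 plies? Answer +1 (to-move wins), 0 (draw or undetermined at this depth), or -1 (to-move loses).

value(XX.OO/X...., O) = +1

ply 1, O at XX.OO/X.... | (0,2)=+1→XXOOO/X....*; (1,1)=-1→XX.OO/XO...; (1,2)=-1→XX.OO/X.O..; (1,3)=-1→XX.OO/X..O.; (1,4)=-1→XX.OO/X...O
ply 2: XXOOO/X.... is terminal -1 (X); from XX.OO/X.... depth 5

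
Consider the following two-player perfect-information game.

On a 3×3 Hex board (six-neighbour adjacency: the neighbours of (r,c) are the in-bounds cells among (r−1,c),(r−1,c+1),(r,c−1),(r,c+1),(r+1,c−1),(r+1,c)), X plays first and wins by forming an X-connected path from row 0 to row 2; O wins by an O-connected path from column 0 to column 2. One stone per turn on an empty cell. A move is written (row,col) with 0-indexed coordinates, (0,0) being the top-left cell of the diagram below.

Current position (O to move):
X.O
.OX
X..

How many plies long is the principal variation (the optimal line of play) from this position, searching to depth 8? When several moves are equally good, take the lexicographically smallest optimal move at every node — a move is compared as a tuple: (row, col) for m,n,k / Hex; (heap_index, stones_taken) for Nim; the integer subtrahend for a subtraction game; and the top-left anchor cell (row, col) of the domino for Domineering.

ply 1, O at X.O/.OX/X.. | (0,1)=-1→XOO/.OX/X..; (1,0)=+1→X.O/OOX/X..*; (2,1)=-1→X.O/.OX/XO.; (2,2)=-1→X.O/.OX/X.O
ply 2: X.O/OOX/X.. is terminal -1 (X); from X.O/.OX/X.. depth 8

PV length from [X.O/.OX/X..]: 1 ply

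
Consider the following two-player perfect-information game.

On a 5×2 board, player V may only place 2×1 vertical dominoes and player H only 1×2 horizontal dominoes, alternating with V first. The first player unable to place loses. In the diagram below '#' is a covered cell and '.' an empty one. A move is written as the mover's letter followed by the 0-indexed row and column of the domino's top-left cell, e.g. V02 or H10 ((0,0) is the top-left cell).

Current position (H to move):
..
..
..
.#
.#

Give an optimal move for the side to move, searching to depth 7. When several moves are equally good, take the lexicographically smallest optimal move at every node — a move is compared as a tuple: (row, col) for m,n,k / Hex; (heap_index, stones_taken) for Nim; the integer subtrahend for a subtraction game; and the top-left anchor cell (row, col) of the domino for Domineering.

[../../../.#/.#] H move#1: H00:-1/##/../../.#/.#, H10:+1/../##/../.#/.#*, H20:-1/../../##/.#/.#
[../##/../.#/.#] V move#2: V20:-1/../##/#./##/.#*, V30:-1/../##/../##/##
[../##/#./##/.#] H move#3: H00:+1/##/##/#./##/.#*
[##/##/#./##/.#] end (terminal -1, V#4); searched ../../../.#/.# to 7

H's best at [../../../.#/.#]: H10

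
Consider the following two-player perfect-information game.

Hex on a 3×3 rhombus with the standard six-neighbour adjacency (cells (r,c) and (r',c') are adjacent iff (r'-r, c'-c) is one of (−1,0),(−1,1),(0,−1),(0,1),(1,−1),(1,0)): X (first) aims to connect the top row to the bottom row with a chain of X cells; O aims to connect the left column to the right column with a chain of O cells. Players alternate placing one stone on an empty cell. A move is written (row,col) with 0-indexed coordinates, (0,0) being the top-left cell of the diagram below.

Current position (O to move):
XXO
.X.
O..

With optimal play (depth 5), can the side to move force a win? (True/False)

p1 O@[XXO/.X./O..]: (1,0)[XXO/OX./O..]-1 (1,2)[XXO/.XO/O..]-1 (2,1)[XXO/.X./OO.]+1* (2,2)[XXO/.X./O.O]-1
p2 X@[XXO/.X./OO.]: (1,0)[XXO/XX./OO.]-1* (1,2)[XXO/.XX/OO.]-1 (2,2)[XXO/.X./OOX]-1
p3 O@[XXO/XX./OO.]: (1,2)[XXO/XXO/OO.]+1* (2,2)[XXO/XX./OOO]+1
p4 X@[XXO/XXO/OO.] terminal -1; root [XXO/.X./O..] d5

O winning at [XXO/.X./O..]: True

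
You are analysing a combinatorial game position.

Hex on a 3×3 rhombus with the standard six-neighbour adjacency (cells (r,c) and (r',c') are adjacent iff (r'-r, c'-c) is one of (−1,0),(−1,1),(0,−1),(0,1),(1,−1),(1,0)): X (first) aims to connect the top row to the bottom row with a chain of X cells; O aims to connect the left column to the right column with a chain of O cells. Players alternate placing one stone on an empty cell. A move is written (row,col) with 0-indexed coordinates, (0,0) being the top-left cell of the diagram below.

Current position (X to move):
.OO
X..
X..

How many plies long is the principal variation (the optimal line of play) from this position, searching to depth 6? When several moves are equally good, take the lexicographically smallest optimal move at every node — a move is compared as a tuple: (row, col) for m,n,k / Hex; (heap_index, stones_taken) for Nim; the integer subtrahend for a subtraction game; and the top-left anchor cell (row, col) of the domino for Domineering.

[.OO/X../X..] X move#1: (0,0):+1/XOO/X../X..*, (1,1):-1/.OO/XX./X.., (1,2):-1/.OO/X.X/X.., (2,1):-1/.OO/X../XX., (2,2):-1/.OO/X../X.X
[XOO/X../X..] end (terminal -1, O#2); searched .OO/X../X.. to 6

PV length from [.OO/X../X..]: 1 ply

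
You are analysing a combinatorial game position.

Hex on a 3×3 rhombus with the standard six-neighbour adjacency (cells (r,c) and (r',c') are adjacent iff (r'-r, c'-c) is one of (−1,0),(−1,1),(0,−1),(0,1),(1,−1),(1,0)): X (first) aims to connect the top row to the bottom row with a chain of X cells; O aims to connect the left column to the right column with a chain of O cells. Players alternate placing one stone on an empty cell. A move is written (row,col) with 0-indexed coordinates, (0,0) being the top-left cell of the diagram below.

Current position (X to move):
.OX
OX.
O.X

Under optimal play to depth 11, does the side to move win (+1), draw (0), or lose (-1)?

value(.OX/OX./O.X, X) = +1

[.OX/OX./O.X] X move#1: (0,0):+1/XOX/OX./O.X*, (1,2):+1/.OX/OXX/O.X, (2,1):+1/.OX/OX./OXX
[XOX/OX./O.X] O move#2: (1,2):-1/XOX/OXO/O.X*, (2,1):-1/XOX/OX./OOX
[XOX/OXO/O.X] X move#3: (2,1):+1/XOX/OXO/OXX*
[XOX/OXO/OXX] end (terminal -1, O#4); searched .OX/OX./O.X to 11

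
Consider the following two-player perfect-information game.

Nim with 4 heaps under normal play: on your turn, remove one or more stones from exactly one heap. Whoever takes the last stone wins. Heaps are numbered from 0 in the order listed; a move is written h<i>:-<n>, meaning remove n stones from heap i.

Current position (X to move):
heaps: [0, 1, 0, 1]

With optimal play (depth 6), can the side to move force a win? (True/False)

X winning at [(0,1,0,1)]: False

p1 X@[(0,1,0,1)]: h1:-1[(0,0,0,1)]-1* h3:-1[(0,1,0,0)]-1
p2 O@[(0,0,0,1)]: h3:-1[(0,0,0,0)]+1*
p3 X@[(0,0,0,0)] terminal -1; root [(0,1,0,1)] d6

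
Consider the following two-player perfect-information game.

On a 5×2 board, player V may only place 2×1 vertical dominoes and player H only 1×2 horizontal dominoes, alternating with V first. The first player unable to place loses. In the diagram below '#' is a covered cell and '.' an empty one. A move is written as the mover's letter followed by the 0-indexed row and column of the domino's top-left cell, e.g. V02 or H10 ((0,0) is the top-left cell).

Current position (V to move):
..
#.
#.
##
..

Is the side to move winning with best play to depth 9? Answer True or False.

p1 V@[../#./#./##/..]: V01[.#/##/#./##/..]-1* V11[../##/##/##/..]-1
p2 H@[.#/##/#./##/..]: H40[.#/##/#./##/##]+1*
p3 V@[.#/##/#./##/##] terminal -1; root [../#./#./##/..] d9

V winning at [../#./#./##/..]: False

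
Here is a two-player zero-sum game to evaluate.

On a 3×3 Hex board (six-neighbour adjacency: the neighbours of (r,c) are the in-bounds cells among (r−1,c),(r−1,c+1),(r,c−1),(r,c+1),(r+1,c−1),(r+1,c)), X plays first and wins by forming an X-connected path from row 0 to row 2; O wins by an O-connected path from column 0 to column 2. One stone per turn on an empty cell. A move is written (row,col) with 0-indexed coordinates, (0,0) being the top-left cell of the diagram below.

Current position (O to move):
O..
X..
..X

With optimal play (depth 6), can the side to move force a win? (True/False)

[O../X../..X] O move#1: (0,1):-1/OO./X../..X, (0,2):-1/O.O/X../..X, (1,1):+1/O../XO./..X*, (1,2):-1/O../X.O/..X, (2,0):-1/O../X../O.X, (2,1):-1/O../X../.OX
[O../XO./..X] X move#2: (0,1):-1/OX./XO./..X*, (0,2):-1/O.X/XO./..X, (1,2):-1/O../XOX/..X, (2,0):-1/O../XO./X.X, (2,1):-1/O../XO./.XX
[OX./XO./..X] O move#3: (0,2):-1/OXO/XO./..X, (1,2):-1/OX./XOO/..X, (2,0):+1/OX./XO./O.X*, (2,1):-1/OX./XO./.OX
[OX./XO./O.X] X move#4: (0,2):-1/OXX/XO./O.X*, (1,2):-1/OX./XOX/O.X, (2,1):-1/OX./XO./OXX
[OXX/XO./O.X] O move#5: (1,2):+1/OXX/XOO/O.X*, (2,1):-1/OXX/XO./OOX
[OXX/XOO/O.X] end (terminal -1, X#6); searched O../X../..X to 6

O winning at [O../X../..X]: True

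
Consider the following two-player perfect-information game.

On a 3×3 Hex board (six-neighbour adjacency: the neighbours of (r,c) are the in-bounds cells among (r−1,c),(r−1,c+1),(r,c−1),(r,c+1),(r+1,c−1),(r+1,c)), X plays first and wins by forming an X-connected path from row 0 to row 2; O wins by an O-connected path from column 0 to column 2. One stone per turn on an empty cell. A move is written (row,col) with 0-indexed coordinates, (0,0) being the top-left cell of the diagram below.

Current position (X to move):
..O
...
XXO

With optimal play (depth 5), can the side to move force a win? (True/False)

p1 X@[..O/.../XXO]: (0,0)[X.O/.../XXO]-1 (0,1)[.XO/.../XXO]+1* (1,0)[..O/X../XXO]+1 (1,1)[..O/.X./XXO]-1 (1,2)[..O/..X/XXO]-1
p2 O@[.XO/.../XXO]: (0,0)[OXO/.../XXO]-1* (1,0)[.XO/O../XXO]-1 (1,1)[.XO/.O./XXO]-1 (1,2)[.XO/..O/XXO]-1
p3 X@[OXO/.../XXO]: (1,0)[OXO/X../XXO]+1* (1,1)[OXO/.X./XXO]+1 (1,2)[OXO/..X/XXO]+1
p4 O@[OXO/X../XXO] terminal -1; root [..O/.../XXO] d5

X winning at [..O/.../XXO]: True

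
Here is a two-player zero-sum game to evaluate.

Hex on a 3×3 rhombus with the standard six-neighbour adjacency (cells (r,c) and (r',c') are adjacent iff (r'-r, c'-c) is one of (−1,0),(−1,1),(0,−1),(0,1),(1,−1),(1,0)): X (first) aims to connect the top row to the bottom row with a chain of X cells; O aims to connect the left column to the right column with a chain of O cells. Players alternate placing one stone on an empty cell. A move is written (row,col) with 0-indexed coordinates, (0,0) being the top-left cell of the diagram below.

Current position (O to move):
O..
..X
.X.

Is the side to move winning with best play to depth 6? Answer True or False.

[O../..X/.X.] O move#1: (0,1):-1/OO./..X/.X., (0,2):+1/O.O/..X/.X.*, (1,0):-1/O../O.X/.X., (1,1):-1/O../.OX/.X., (2,0):-1/O../..X/OX., (2,2):-1/O../..X/.XO
[O.O/..X/.X.] X move#2: (0,1):-1/OXO/..X/.X.*, (1,0):-1/O.O/X.X/.X., (1,1):-1/O.O/.XX/.X., (2,0):-1/O.O/..X/XX., (2,2):-1/O.O/..X/.XX
[OXO/..X/.X.] O move#3: (1,0):-1/OXO/O.X/.X., (1,1):+1/OXO/.OX/.X.*, (2,0):-1/OXO/..X/OX., (2,2):-1/OXO/..X/.XO
[OXO/.OX/.X.] X move#4: (1,0):-1/OXO/XOX/.X.*, (2,0):-1/OXO/.OX/XX., (2,2):-1/OXO/.OX/.XX
[OXO/XOX/.X.] O move#5: (2,0):+1/OXO/XOX/OX.*, (2,2):-1/OXO/XOX/.XO
[OXO/XOX/OX.] end (terminal -1, X#6); searched O../..X/.X. to 6

O winning at [O../..X/.X.]: True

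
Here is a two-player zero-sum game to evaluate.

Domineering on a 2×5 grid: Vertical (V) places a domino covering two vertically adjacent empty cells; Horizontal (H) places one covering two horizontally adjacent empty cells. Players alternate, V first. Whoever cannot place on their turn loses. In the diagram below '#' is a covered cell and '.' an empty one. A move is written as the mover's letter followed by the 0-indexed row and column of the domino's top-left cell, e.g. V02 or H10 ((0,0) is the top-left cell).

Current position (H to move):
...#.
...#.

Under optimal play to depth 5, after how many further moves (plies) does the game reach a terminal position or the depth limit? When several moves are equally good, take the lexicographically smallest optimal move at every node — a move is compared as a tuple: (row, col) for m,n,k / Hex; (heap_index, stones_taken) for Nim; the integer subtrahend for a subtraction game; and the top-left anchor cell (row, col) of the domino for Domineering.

PV length from [...#./...#.]: 4 plies

p1 H@[...#./...#.]: H00[##.#./...#.]-1* H01[.###./...#.]-1 H10[...#./##.#.]-1 H11[...#./.###.]-1
p2 V@[##.#./...#.]: V02[####./..##.]+1* V04[##.##/...##]-1
p3 H@[####./..##.]: H10[####./####.]-1*
p4 V@[####./####.]: V04[#####/#####]+1*
p5 H@[#####/#####] terminal -1; root [...#./...#.] d5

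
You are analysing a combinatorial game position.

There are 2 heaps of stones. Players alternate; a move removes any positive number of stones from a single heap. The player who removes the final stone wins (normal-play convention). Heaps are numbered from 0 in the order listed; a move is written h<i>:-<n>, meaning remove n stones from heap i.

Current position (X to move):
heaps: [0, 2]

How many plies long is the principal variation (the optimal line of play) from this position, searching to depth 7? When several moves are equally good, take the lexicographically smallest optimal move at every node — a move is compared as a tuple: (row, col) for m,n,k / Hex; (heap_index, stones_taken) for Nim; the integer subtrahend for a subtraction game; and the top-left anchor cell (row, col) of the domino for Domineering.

[(0,2)] X move#1: h1:-1:-1/(0,1), h1:-2:+1/(0,0)*
[(0,0)] end (terminal -1, O#2); searched (0,2) to 7

PV length from [(0,2)]: 1 ply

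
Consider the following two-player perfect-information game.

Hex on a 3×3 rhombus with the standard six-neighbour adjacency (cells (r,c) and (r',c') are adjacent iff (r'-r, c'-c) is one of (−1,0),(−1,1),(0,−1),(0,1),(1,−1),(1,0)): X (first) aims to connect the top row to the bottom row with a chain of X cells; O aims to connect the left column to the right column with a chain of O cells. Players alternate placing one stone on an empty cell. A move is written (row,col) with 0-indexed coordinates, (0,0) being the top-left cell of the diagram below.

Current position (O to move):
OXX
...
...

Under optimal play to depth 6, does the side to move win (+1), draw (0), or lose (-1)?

ply 1, O at OXX/.../... | (1,0)=-1→OXX/O../...*; (1,1)=-1→OXX/.O./...; (1,2)=-1→OXX/..O/...; (2,0)=-1→OXX/.../O..; (2,1)=-1→OXX/.../.O.; (2,2)=-1→OXX/.../..O
ply 2, X at OXX/O../... | (1,1)=+1→OXX/OX./...*; (1,2)=+1→OXX/O.X/...; (2,0)=+1→OXX/O../X..; (2,1)=+1→OXX/O../.X.; (2,2)=+1→OXX/O../..X
ply 3, O at OXX/OX./... | (1,2)=-1→OXX/OXO/...*; (2,0)=-1→OXX/OX./O..; (2,1)=-1→OXX/OX./.O.; (2,2)=-1→OXX/OX./..O
ply 4, X at OXX/OXO/... | (2,0)=+1→OXX/OXO/X..*; (2,1)=+1→OXX/OXO/.X.; (2,2)=+1→OXX/OXO/..X
ply 5: OXX/OXO/X.. is terminal -1 (O); from OXX/.../... depth 6

value(OXX/.../..., O) = -1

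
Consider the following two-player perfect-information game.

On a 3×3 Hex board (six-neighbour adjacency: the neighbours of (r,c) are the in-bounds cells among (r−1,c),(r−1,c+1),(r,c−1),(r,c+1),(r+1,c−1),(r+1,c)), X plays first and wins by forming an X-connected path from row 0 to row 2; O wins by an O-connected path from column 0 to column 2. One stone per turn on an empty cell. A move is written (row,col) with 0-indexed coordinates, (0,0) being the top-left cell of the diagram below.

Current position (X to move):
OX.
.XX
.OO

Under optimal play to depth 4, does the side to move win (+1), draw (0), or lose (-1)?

p1 X@[OX./.XX/.OO]: (0,2)[OXX/.XX/.OO]-1 (1,0)[OX./XXX/.OO]-1 (2,0)[OX./.XX/XOO]+1*
p2 O@[OX./.XX/XOO] terminal -1; root [OX./.XX/.OO] d4

value(OX./.XX/.OO, X) = +1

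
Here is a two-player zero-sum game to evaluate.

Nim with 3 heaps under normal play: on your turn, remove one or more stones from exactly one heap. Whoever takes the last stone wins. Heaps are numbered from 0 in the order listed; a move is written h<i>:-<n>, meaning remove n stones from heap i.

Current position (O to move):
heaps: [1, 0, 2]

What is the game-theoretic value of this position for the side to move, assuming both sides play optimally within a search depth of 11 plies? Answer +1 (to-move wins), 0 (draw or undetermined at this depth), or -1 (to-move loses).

p1 O@[(1,0,2)]: h0:-1[(0,0,2)]-1 h2:-1[(1,0,1)]+1* h2:-2[(1,0,0)]-1
p2 X@[(1,0,1)]: h0:-1[(0,0,1)]-1* h2:-1[(1,0,0)]-1
p3 O@[(0,0,1)]: h2:-1[(0,0,0)]+1*
p4 X@[(0,0,0)] terminal -1; root [(1,0,2)] d11

value((1,0,2), O) = +1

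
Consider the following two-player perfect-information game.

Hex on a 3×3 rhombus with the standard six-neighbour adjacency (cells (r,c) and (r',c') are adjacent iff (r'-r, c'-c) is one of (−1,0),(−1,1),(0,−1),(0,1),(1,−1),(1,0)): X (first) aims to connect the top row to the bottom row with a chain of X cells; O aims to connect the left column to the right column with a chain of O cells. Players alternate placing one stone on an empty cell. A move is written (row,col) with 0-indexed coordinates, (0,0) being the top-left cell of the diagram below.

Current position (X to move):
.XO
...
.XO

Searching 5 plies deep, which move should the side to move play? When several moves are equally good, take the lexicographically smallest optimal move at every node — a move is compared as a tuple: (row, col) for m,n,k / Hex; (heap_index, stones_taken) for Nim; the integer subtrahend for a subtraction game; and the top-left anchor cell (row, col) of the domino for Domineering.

X's best at [.XO/.../.XO]: (1,0)

[.XO/.../.XO] X move#1: (0,0):-1/XXO/.../.XO, (1,0):+1/.XO/X../.XO*, (1,1):+1/.XO/.X./.XO, (1,2):-1/.XO/..X/.XO, (2,0):+1/.XO/.../XXO
[.XO/X../.XO] O move#2: (0,0):-1/OXO/X../.XO*, (1,1):-1/.XO/XO./.XO, (1,2):-1/.XO/X.O/.XO, (2,0):-1/.XO/X../OXO
[OXO/X../.XO] X move#3: (1,1):+1/OXO/XX./.XO*, (1,2):+1/OXO/X.X/.XO, (2,0):+1/OXO/X../XXO
[OXO/XX./.XO] end (terminal -1, O#4); searched .XO/.../.XO to 5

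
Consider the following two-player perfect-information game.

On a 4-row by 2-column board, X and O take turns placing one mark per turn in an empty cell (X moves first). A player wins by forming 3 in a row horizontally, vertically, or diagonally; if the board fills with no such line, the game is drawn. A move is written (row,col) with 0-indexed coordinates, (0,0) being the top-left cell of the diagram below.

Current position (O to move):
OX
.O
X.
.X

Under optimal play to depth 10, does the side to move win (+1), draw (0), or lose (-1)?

value(OX/.O/X./.X, O) = 0

ply 1, O at OX/.O/X./.X | (1,0)=+0→OX/OO/X./.X*; (2,1)=+0→OX/.O/XO/.X; (3,0)=+0→OX/.O/X./OX
ply 2, X at OX/OO/X./.X | (2,1)=+0→OX/OO/XX/.X*; (3,0)=+0→OX/OO/X./XX
ply 3, O at OX/OO/XX/.X | (3,0)=+0→OX/OO/XX/OX*
ply 4: OX/OO/XX/OX is terminal +0 (X); from OX/.O/X./.X depth 10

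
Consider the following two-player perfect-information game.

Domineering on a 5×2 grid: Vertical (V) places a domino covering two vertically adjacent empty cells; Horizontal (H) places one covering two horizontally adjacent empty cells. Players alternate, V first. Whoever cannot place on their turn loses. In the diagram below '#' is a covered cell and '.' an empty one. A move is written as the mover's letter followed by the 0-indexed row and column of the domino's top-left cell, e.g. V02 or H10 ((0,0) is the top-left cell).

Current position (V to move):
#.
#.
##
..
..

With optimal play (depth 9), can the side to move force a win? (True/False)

V winning at [#./#./##/../..]: True

ply 1, V at #./#./##/../.. | V01=-1→##/##/##/../..; V30=+1→#./#./##/#./#.*; V31=+1→#./#./##/.#/.#
ply 2: #./#./##/#./#. is terminal -1 (H); from #./#./##/../.. depth 9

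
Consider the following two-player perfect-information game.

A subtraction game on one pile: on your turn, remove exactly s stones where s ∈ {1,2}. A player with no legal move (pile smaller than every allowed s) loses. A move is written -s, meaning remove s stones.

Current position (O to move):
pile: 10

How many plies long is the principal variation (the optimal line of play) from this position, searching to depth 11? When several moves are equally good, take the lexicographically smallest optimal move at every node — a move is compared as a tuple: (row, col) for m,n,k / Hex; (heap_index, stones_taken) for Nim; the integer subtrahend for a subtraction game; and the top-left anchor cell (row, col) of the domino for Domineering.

[10] O move#1: -1:+1/9*, -2:-1/8
[9] X move#2: -1:-1/8*, -2:-1/7
[8] O move#3: -1:-1/7, -2:+1/6*
[6] X move#4: -1:-1/5*, -2:-1/4
[5] O move#5: -1:-1/4, -2:+1/3*
[3] X move#6: -1:-1/2*, -2:-1/1
[2] O move#7: -1:-1/1, -2:+1/0*
[0] end (terminal -1, X#8); searched 10 to 11

PV length from [10]: 7 plies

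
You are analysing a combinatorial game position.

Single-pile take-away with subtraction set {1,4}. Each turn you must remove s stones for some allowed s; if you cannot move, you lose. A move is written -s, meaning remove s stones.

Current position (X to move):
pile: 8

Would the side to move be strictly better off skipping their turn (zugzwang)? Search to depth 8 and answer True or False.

p1 X@[8]: -1[7]+1* -4[4]-1
p2 O@[7]: -1[6]-1* -4[3]-1
p3 X@[6]: -1[5]+1* -4[2]+1
p4 O@[5]: -1[4]-1* -4[1]-1
p5 X@[4]: -1[3]-1 -4[0]+1*
p6 O@[0] terminal -1; root [8] d8
pass branch (O moves first from the same position):
  | p1 O@[8]: -1[7]+1* -4[4]-1
  | p2 X@[7]: -1[6]-1* -4[3]-1
  | p3 O@[6]: -1[5]+1* -4[2]+1
  | p4 X@[5]: -1[4]-1* -4[1]-1
  | p5 O@[4]: -1[3]-1 -4[0]+1*
  | p6 X@[0] terminal -1; root [8] d8
X moving scores +1; X passing scores -1

zugzwang(8, X) = False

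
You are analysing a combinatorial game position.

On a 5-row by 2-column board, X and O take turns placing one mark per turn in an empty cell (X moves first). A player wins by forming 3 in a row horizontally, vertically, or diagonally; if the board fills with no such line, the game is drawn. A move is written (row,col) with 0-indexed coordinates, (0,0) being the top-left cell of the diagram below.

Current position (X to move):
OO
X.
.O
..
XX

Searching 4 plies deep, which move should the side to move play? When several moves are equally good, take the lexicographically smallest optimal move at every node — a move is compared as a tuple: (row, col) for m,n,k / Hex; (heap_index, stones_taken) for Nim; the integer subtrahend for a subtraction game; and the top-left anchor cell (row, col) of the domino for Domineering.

X's best at [OO/X./.O/../XX]: (1,1)

[OO/X./.O/../XX] X move#1: (1,1):+0/OO/XX/.O/../XX*, (2,0):-1/OO/X./XO/../XX, (3,0):-1/OO/X./.O/X./XX, (3,1):-1/OO/X./.O/.X/XX
[OO/XX/.O/../XX] O move#2: (2,0):+0/OO/XX/OO/../XX*, (3,0):+0/OO/XX/.O/O./XX, (3,1):+0/OO/XX/.O/.O/XX
[OO/XX/OO/../XX] X move#3: (3,0):+0/OO/XX/OO/X./XX*, (3,1):+0/OO/XX/OO/.X/XX
[OO/XX/OO/X./XX] O move#4: (3,1):+0/OO/XX/OO/XO/XX*
[OO/XX/OO/XO/XX] end (terminal +0, X#5); searched OO/X./.O/../XX to 4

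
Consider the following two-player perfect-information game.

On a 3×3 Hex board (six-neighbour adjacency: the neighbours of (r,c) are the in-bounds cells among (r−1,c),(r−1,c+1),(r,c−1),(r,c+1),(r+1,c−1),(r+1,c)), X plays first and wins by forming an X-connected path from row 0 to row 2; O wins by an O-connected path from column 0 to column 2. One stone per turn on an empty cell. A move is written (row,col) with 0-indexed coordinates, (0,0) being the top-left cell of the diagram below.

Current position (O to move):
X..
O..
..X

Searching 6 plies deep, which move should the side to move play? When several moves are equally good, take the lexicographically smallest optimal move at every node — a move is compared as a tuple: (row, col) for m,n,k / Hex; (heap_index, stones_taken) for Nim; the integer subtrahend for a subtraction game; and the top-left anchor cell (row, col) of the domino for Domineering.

p1 O@[X../O../..X]: (0,1)[XO./O../..X]-1 (0,2)[X.O/O../..X]+1* (1,1)[X../OO./..X]+1 (1,2)[X../O.O/..X]-1 (2,0)[X../O../O.X]-1 (2,1)[X../O../.OX]-1
p2 X@[X.O/O../..X]: (0,1)[XXO/O../..X]-1* (1,1)[X.O/OX./..X]-1 (1,2)[X.O/O.X/..X]-1 (2,0)[X.O/O../X.X]-1 (2,1)[X.O/O../.XX]-1
p3 O@[XXO/O../..X]: (1,1)[XXO/OO./..X]+1* (1,2)[XXO/O.O/..X]-1 (2,0)[XXO/O../O.X]-1 (2,1)[XXO/O../.OX]-1
p4 X@[XXO/OO./..X] terminal -1; root [X../O../..X] d6

O's best at [X../O../..X]: (0,2)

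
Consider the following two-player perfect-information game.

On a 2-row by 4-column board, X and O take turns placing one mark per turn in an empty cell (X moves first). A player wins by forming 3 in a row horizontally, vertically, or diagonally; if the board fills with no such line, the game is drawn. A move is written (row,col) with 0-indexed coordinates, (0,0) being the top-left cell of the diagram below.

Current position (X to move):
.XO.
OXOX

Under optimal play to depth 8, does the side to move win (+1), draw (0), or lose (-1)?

value(.XO./OXOX, X) = 0

[.XO./OXOX] X move#1: (0,0):+0/XXO./OXOX*, (0,3):+0/.XOX/OXOX
[XXO./OXOX] O move#2: (0,3):+0/XXOO/OXOX*
[XXOO/OXOX] end (terminal +0, X#3); searched .XO./OXOX to 8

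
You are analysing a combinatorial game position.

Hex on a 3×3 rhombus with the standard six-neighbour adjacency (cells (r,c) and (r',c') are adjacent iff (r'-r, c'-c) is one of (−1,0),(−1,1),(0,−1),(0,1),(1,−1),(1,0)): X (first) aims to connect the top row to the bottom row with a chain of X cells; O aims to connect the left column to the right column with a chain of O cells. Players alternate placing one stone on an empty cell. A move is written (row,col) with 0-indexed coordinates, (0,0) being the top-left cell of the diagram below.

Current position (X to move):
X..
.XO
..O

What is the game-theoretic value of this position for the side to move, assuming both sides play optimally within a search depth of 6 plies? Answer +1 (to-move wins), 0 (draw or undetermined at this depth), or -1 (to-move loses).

ply 1, X at X../.XO/..O | (0,1)=+1→XX./.XO/..O*; (0,2)=+1→X.X/.XO/..O; (1,0)=+1→X../XXO/..O; (2,0)=+1→X../.XO/X.O; (2,1)=+1→X../.XO/.XO
ply 2, O at XX./.XO/..O | (0,2)=-1→XXO/.XO/..O*; (1,0)=-1→XX./OXO/..O; (2,0)=-1→XX./.XO/O.O; (2,1)=-1→XX./.XO/.OO
ply 3, X at XXO/.XO/..O | (1,0)=+1→XXO/XXO/..O*; (2,0)=+1→XXO/.XO/X.O; (2,1)=+1→XXO/.XO/.XO
ply 4, O at XXO/XXO/..O | (2,0)=-1→XXO/XXO/O.O*; (2,1)=-1→XXO/XXO/.OO
ply 5, X at XXO/XXO/O.O | (2,1)=+1→XXO/XXO/OXO*
ply 6: XXO/XXO/OXO is terminal -1 (O); from X../.XO/..O depth 6

value(X../.XO/..O, X) = +1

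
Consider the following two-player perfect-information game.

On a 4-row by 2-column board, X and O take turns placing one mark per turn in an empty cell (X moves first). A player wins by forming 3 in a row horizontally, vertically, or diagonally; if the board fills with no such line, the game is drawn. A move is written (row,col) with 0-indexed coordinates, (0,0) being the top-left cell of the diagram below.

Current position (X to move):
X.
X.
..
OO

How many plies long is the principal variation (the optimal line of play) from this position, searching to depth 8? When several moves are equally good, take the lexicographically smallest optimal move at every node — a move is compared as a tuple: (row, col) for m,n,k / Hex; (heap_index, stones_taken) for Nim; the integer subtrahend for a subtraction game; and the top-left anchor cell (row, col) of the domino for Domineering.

ply 1, X at X./X./../OO | (0,1)=+0→XX/X./../OO; (1,1)=+0→X./XX/../OO; (2,0)=+1→X./X./X./OO*; (2,1)=+0→X./X./.X/OO
ply 2: X./X./X./OO is terminal -1 (O); from X./X./../OO depth 8

PV length from [X./X./../OO]: 1 ply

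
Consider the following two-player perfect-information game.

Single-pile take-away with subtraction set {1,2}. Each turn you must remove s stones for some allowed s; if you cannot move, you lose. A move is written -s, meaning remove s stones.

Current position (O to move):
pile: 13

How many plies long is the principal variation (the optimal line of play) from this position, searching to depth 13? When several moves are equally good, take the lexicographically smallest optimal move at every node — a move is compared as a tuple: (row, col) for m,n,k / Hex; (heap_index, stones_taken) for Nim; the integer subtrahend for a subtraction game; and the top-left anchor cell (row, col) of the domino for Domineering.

PV length from [13]: 9 plies

ply 1, O at 13 | -1=+1→12*; -2=-1→11
ply 2, X at 12 | -1=-1→11*; -2=-1→10
ply 3, O at 11 | -1=-1→10; -2=+1→9*
ply 4, X at 9 | -1=-1→8*; -2=-1→7
ply 5, O at 8 | -1=-1→7; -2=+1→6*
ply 6, X at 6 | -1=-1→5*; -2=-1→4
ply 7, O at 5 | -1=-1→4; -2=+1→3*
ply 8, X at 3 | -1=-1→2*; -2=-1→1
ply 9, O at 2 | -1=-1→1; -2=+1→0*
ply 10: 0 is terminal -1 (X); from 13 depth 13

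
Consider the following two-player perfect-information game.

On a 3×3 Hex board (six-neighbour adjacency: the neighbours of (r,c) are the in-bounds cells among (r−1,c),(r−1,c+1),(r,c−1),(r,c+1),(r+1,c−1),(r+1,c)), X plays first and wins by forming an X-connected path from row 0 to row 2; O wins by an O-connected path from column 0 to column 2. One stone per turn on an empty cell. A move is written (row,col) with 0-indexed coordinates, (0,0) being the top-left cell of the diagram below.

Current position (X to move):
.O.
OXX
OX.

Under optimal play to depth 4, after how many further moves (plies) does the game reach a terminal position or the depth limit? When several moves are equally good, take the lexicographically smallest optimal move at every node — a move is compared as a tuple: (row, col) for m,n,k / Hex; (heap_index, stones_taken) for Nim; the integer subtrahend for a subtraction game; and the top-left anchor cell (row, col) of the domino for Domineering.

PV length from [.O./OXX/OX.]: 1 ply

[.O./OXX/OX.] X move#1: (0,0):-1/XO./OXX/OX., (0,2):+1/.OX/OXX/OX.*, (2,2):-1/.O./OXX/OXX
[.OX/OXX/OX.] end (terminal -1, O#2); searched .O./OXX/OX. to 4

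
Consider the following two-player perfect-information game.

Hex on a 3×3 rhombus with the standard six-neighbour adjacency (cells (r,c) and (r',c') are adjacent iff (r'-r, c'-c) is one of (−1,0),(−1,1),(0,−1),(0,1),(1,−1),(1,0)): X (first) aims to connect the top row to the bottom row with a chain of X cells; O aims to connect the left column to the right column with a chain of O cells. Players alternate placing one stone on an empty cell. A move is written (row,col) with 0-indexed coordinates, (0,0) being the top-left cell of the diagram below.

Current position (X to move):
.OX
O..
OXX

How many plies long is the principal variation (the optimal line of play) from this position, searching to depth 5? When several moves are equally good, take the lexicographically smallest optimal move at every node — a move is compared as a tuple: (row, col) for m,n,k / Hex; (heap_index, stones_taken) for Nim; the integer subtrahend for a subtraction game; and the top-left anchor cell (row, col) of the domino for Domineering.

ply 1, X at .OX/O../OXX | (0,0)=+1→XOX/O../OXX*; (1,1)=+1→.OX/OX./OXX; (1,2)=+1→.OX/O.X/OXX
ply 2, O at XOX/O../OXX | (1,1)=-1→XOX/OO./OXX*; (1,2)=-1→XOX/O.O/OXX
ply 3, X at XOX/OO./OXX | (1,2)=+1→XOX/OOX/OXX*
ply 4: XOX/OOX/OXX is terminal -1 (O); from .OX/O../OXX depth 5

PV length from [.OX/O../OXX]: 3 plies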